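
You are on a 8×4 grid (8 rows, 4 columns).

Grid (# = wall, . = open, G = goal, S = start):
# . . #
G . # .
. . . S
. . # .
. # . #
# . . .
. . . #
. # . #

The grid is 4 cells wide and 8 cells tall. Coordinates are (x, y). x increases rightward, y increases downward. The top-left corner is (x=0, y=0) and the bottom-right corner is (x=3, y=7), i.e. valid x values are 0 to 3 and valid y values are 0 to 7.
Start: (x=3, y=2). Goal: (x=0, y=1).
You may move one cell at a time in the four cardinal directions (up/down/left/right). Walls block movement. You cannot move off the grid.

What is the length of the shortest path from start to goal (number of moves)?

Answer: Shortest path length: 4

Derivation:
BFS from (x=3, y=2) until reaching (x=0, y=1):
  Distance 0: (x=3, y=2)
  Distance 1: (x=3, y=1), (x=2, y=2), (x=3, y=3)
  Distance 2: (x=1, y=2)
  Distance 3: (x=1, y=1), (x=0, y=2), (x=1, y=3)
  Distance 4: (x=1, y=0), (x=0, y=1), (x=0, y=3)  <- goal reached here
One shortest path (4 moves): (x=3, y=2) -> (x=2, y=2) -> (x=1, y=2) -> (x=0, y=2) -> (x=0, y=1)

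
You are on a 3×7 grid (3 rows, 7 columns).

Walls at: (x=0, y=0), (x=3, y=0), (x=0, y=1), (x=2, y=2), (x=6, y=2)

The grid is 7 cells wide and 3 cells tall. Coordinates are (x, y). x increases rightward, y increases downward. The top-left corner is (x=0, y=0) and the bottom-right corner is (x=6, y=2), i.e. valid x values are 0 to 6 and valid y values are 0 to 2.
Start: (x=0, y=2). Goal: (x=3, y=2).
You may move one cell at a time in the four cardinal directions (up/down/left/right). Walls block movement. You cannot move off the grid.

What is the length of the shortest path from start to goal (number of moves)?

BFS from (x=0, y=2) until reaching (x=3, y=2):
  Distance 0: (x=0, y=2)
  Distance 1: (x=1, y=2)
  Distance 2: (x=1, y=1)
  Distance 3: (x=1, y=0), (x=2, y=1)
  Distance 4: (x=2, y=0), (x=3, y=1)
  Distance 5: (x=4, y=1), (x=3, y=2)  <- goal reached here
One shortest path (5 moves): (x=0, y=2) -> (x=1, y=2) -> (x=1, y=1) -> (x=2, y=1) -> (x=3, y=1) -> (x=3, y=2)

Answer: Shortest path length: 5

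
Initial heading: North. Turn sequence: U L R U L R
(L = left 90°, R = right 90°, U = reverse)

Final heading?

Answer: Final heading: North

Derivation:
Start: North
  U (U-turn (180°)) -> South
  L (left (90° counter-clockwise)) -> East
  R (right (90° clockwise)) -> South
  U (U-turn (180°)) -> North
  L (left (90° counter-clockwise)) -> West
  R (right (90° clockwise)) -> North
Final: North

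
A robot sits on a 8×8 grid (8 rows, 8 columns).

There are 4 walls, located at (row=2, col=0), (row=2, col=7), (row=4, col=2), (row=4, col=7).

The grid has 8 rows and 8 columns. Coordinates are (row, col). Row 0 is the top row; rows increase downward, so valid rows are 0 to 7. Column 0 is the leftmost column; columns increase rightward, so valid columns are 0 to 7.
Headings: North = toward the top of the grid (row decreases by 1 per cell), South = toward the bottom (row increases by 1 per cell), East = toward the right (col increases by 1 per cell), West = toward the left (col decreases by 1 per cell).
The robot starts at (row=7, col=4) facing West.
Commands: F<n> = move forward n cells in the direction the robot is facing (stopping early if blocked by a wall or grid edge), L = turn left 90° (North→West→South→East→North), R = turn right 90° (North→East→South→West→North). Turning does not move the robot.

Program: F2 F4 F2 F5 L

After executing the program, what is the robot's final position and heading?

Start: (row=7, col=4), facing West
  F2: move forward 2, now at (row=7, col=2)
  F4: move forward 2/4 (blocked), now at (row=7, col=0)
  F2: move forward 0/2 (blocked), now at (row=7, col=0)
  F5: move forward 0/5 (blocked), now at (row=7, col=0)
  L: turn left, now facing South
Final: (row=7, col=0), facing South

Answer: Final position: (row=7, col=0), facing South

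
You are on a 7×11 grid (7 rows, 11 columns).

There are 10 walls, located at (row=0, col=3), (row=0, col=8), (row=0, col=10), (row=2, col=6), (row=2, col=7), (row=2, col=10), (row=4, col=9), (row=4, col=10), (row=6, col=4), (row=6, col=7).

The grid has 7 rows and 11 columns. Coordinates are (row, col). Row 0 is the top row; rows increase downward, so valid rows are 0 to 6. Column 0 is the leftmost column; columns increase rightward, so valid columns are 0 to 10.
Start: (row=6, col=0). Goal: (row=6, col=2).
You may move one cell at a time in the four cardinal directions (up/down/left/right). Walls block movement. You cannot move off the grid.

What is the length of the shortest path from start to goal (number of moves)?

BFS from (row=6, col=0) until reaching (row=6, col=2):
  Distance 0: (row=6, col=0)
  Distance 1: (row=5, col=0), (row=6, col=1)
  Distance 2: (row=4, col=0), (row=5, col=1), (row=6, col=2)  <- goal reached here
One shortest path (2 moves): (row=6, col=0) -> (row=6, col=1) -> (row=6, col=2)

Answer: Shortest path length: 2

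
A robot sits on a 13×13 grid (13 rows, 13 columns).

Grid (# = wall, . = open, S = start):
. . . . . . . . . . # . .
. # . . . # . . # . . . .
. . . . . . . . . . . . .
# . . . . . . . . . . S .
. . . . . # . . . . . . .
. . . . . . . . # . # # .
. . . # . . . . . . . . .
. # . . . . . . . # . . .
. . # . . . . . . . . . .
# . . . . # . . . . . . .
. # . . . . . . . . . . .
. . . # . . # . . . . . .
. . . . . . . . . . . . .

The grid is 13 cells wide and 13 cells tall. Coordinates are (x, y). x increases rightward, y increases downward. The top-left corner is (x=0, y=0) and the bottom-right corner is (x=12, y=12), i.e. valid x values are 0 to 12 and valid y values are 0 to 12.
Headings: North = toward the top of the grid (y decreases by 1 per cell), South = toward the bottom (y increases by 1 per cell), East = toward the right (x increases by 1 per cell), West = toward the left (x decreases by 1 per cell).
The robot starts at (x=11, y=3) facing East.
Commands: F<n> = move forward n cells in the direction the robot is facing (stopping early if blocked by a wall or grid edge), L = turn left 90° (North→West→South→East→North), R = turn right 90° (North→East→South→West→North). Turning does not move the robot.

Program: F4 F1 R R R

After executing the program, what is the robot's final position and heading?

Start: (x=11, y=3), facing East
  F4: move forward 1/4 (blocked), now at (x=12, y=3)
  F1: move forward 0/1 (blocked), now at (x=12, y=3)
  R: turn right, now facing South
  R: turn right, now facing West
  R: turn right, now facing North
Final: (x=12, y=3), facing North

Answer: Final position: (x=12, y=3), facing North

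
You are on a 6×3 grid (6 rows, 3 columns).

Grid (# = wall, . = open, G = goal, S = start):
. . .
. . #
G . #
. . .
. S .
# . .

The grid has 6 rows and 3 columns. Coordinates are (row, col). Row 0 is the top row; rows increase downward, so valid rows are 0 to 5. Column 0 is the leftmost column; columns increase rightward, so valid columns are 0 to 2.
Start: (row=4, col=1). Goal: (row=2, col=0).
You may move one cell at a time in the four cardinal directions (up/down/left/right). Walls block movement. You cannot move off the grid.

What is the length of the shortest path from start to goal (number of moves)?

Answer: Shortest path length: 3

Derivation:
BFS from (row=4, col=1) until reaching (row=2, col=0):
  Distance 0: (row=4, col=1)
  Distance 1: (row=3, col=1), (row=4, col=0), (row=4, col=2), (row=5, col=1)
  Distance 2: (row=2, col=1), (row=3, col=0), (row=3, col=2), (row=5, col=2)
  Distance 3: (row=1, col=1), (row=2, col=0)  <- goal reached here
One shortest path (3 moves): (row=4, col=1) -> (row=4, col=0) -> (row=3, col=0) -> (row=2, col=0)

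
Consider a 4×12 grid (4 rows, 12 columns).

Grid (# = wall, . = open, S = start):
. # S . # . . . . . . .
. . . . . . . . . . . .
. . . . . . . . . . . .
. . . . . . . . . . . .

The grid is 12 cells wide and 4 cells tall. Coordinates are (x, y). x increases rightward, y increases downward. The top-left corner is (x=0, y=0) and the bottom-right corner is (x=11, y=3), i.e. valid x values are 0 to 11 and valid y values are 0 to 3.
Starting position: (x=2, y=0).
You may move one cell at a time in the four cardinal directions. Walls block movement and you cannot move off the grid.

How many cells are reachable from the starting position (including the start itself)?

Answer: Reachable cells: 46

Derivation:
BFS flood-fill from (x=2, y=0):
  Distance 0: (x=2, y=0)
  Distance 1: (x=3, y=0), (x=2, y=1)
  Distance 2: (x=1, y=1), (x=3, y=1), (x=2, y=2)
  Distance 3: (x=0, y=1), (x=4, y=1), (x=1, y=2), (x=3, y=2), (x=2, y=3)
  Distance 4: (x=0, y=0), (x=5, y=1), (x=0, y=2), (x=4, y=2), (x=1, y=3), (x=3, y=3)
  Distance 5: (x=5, y=0), (x=6, y=1), (x=5, y=2), (x=0, y=3), (x=4, y=3)
  Distance 6: (x=6, y=0), (x=7, y=1), (x=6, y=2), (x=5, y=3)
  Distance 7: (x=7, y=0), (x=8, y=1), (x=7, y=2), (x=6, y=3)
  Distance 8: (x=8, y=0), (x=9, y=1), (x=8, y=2), (x=7, y=3)
  Distance 9: (x=9, y=0), (x=10, y=1), (x=9, y=2), (x=8, y=3)
  Distance 10: (x=10, y=0), (x=11, y=1), (x=10, y=2), (x=9, y=3)
  Distance 11: (x=11, y=0), (x=11, y=2), (x=10, y=3)
  Distance 12: (x=11, y=3)
Total reachable: 46 (grid has 46 open cells total)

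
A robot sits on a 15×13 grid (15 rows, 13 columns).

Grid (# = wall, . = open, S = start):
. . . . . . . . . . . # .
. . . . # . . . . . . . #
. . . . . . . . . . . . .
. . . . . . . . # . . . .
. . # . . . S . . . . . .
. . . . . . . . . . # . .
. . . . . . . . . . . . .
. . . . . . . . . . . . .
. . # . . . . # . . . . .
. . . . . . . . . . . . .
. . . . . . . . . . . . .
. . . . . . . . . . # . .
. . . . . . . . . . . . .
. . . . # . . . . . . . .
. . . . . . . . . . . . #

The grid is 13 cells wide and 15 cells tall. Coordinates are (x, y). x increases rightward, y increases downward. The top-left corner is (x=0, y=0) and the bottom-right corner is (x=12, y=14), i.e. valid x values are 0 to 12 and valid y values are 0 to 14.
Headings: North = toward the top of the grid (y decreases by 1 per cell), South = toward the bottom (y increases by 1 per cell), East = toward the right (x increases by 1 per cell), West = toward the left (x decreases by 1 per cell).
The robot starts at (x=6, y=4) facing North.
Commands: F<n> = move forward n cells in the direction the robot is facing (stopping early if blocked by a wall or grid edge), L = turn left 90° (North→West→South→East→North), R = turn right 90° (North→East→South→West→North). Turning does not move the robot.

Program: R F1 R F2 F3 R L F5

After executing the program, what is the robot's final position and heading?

Start: (x=6, y=4), facing North
  R: turn right, now facing East
  F1: move forward 1, now at (x=7, y=4)
  R: turn right, now facing South
  F2: move forward 2, now at (x=7, y=6)
  F3: move forward 1/3 (blocked), now at (x=7, y=7)
  R: turn right, now facing West
  L: turn left, now facing South
  F5: move forward 0/5 (blocked), now at (x=7, y=7)
Final: (x=7, y=7), facing South

Answer: Final position: (x=7, y=7), facing South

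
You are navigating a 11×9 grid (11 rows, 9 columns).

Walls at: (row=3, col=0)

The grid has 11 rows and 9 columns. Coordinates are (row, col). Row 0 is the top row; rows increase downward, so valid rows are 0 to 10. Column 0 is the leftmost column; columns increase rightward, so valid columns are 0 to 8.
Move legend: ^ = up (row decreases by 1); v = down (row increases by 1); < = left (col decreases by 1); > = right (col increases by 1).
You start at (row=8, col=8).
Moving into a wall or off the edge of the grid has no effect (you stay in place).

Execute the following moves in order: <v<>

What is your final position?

Start: (row=8, col=8)
  < (left): (row=8, col=8) -> (row=8, col=7)
  v (down): (row=8, col=7) -> (row=9, col=7)
  < (left): (row=9, col=7) -> (row=9, col=6)
  > (right): (row=9, col=6) -> (row=9, col=7)
Final: (row=9, col=7)

Answer: Final position: (row=9, col=7)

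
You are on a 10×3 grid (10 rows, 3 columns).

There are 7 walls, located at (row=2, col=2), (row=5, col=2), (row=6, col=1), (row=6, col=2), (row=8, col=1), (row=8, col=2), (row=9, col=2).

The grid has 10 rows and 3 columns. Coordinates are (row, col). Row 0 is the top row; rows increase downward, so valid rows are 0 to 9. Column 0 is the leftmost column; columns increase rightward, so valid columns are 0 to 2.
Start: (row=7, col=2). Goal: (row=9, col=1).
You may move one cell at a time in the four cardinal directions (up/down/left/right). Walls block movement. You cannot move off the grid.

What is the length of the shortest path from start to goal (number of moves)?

BFS from (row=7, col=2) until reaching (row=9, col=1):
  Distance 0: (row=7, col=2)
  Distance 1: (row=7, col=1)
  Distance 2: (row=7, col=0)
  Distance 3: (row=6, col=0), (row=8, col=0)
  Distance 4: (row=5, col=0), (row=9, col=0)
  Distance 5: (row=4, col=0), (row=5, col=1), (row=9, col=1)  <- goal reached here
One shortest path (5 moves): (row=7, col=2) -> (row=7, col=1) -> (row=7, col=0) -> (row=8, col=0) -> (row=9, col=0) -> (row=9, col=1)

Answer: Shortest path length: 5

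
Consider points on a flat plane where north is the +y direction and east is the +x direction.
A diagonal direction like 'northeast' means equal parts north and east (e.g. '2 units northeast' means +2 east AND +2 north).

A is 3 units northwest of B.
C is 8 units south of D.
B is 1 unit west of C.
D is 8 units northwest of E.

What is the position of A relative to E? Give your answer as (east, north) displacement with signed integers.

Answer: A is at (east=-12, north=3) relative to E.

Derivation:
Place E at the origin (east=0, north=0).
  D is 8 units northwest of E: delta (east=-8, north=+8); D at (east=-8, north=8).
  C is 8 units south of D: delta (east=+0, north=-8); C at (east=-8, north=0).
  B is 1 unit west of C: delta (east=-1, north=+0); B at (east=-9, north=0).
  A is 3 units northwest of B: delta (east=-3, north=+3); A at (east=-12, north=3).
Therefore A relative to E: (east=-12, north=3).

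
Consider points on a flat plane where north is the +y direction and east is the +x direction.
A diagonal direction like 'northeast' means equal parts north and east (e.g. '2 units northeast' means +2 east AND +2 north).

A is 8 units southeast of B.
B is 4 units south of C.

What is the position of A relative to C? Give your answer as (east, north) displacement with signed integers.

Place C at the origin (east=0, north=0).
  B is 4 units south of C: delta (east=+0, north=-4); B at (east=0, north=-4).
  A is 8 units southeast of B: delta (east=+8, north=-8); A at (east=8, north=-12).
Therefore A relative to C: (east=8, north=-12).

Answer: A is at (east=8, north=-12) relative to C.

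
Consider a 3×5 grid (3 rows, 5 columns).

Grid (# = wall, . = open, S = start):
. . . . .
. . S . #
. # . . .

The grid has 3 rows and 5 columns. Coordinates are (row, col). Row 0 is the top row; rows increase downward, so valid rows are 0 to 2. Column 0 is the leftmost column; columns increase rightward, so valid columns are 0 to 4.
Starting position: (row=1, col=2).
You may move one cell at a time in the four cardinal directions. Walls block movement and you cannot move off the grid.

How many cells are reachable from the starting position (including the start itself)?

Answer: Reachable cells: 13

Derivation:
BFS flood-fill from (row=1, col=2):
  Distance 0: (row=1, col=2)
  Distance 1: (row=0, col=2), (row=1, col=1), (row=1, col=3), (row=2, col=2)
  Distance 2: (row=0, col=1), (row=0, col=3), (row=1, col=0), (row=2, col=3)
  Distance 3: (row=0, col=0), (row=0, col=4), (row=2, col=0), (row=2, col=4)
Total reachable: 13 (grid has 13 open cells total)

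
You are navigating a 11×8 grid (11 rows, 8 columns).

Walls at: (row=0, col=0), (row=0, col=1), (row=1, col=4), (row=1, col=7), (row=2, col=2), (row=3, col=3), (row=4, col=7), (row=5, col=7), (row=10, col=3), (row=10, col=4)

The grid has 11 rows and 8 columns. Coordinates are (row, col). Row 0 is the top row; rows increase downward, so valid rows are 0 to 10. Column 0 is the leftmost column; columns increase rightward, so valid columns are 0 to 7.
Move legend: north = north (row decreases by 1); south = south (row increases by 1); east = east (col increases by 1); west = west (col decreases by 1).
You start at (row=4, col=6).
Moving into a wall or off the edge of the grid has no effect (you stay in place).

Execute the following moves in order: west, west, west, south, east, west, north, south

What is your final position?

Answer: Final position: (row=5, col=3)

Derivation:
Start: (row=4, col=6)
  west (west): (row=4, col=6) -> (row=4, col=5)
  west (west): (row=4, col=5) -> (row=4, col=4)
  west (west): (row=4, col=4) -> (row=4, col=3)
  south (south): (row=4, col=3) -> (row=5, col=3)
  east (east): (row=5, col=3) -> (row=5, col=4)
  west (west): (row=5, col=4) -> (row=5, col=3)
  north (north): (row=5, col=3) -> (row=4, col=3)
  south (south): (row=4, col=3) -> (row=5, col=3)
Final: (row=5, col=3)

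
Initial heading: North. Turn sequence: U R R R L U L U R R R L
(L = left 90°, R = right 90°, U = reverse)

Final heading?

Answer: Final heading: East

Derivation:
Start: North
  U (U-turn (180°)) -> South
  R (right (90° clockwise)) -> West
  R (right (90° clockwise)) -> North
  R (right (90° clockwise)) -> East
  L (left (90° counter-clockwise)) -> North
  U (U-turn (180°)) -> South
  L (left (90° counter-clockwise)) -> East
  U (U-turn (180°)) -> West
  R (right (90° clockwise)) -> North
  R (right (90° clockwise)) -> East
  R (right (90° clockwise)) -> South
  L (left (90° counter-clockwise)) -> East
Final: East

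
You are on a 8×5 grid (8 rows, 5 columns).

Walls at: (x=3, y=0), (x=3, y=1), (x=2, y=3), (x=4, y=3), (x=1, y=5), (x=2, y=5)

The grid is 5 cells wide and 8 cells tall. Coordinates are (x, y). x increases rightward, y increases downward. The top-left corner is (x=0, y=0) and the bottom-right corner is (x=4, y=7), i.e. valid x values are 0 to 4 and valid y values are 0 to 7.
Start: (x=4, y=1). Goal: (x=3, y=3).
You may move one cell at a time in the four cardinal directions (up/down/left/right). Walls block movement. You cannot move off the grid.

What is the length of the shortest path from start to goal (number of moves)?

BFS from (x=4, y=1) until reaching (x=3, y=3):
  Distance 0: (x=4, y=1)
  Distance 1: (x=4, y=0), (x=4, y=2)
  Distance 2: (x=3, y=2)
  Distance 3: (x=2, y=2), (x=3, y=3)  <- goal reached here
One shortest path (3 moves): (x=4, y=1) -> (x=4, y=2) -> (x=3, y=2) -> (x=3, y=3)

Answer: Shortest path length: 3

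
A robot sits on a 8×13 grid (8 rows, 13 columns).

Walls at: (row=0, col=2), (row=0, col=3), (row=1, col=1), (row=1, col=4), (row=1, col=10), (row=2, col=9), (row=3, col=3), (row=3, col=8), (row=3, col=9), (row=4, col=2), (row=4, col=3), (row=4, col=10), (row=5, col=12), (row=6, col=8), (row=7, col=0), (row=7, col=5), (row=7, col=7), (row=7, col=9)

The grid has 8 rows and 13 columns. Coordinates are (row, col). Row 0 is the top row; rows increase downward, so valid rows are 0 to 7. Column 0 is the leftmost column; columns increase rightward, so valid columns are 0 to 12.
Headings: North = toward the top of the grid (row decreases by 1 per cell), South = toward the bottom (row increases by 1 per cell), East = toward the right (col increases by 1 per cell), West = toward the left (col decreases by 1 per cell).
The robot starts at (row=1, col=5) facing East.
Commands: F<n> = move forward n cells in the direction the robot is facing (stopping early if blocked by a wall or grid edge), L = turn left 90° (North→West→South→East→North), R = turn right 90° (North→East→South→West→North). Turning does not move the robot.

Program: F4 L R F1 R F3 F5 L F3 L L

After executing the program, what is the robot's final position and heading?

Answer: Final position: (row=1, col=9), facing West

Derivation:
Start: (row=1, col=5), facing East
  F4: move forward 4, now at (row=1, col=9)
  L: turn left, now facing North
  R: turn right, now facing East
  F1: move forward 0/1 (blocked), now at (row=1, col=9)
  R: turn right, now facing South
  F3: move forward 0/3 (blocked), now at (row=1, col=9)
  F5: move forward 0/5 (blocked), now at (row=1, col=9)
  L: turn left, now facing East
  F3: move forward 0/3 (blocked), now at (row=1, col=9)
  L: turn left, now facing North
  L: turn left, now facing West
Final: (row=1, col=9), facing West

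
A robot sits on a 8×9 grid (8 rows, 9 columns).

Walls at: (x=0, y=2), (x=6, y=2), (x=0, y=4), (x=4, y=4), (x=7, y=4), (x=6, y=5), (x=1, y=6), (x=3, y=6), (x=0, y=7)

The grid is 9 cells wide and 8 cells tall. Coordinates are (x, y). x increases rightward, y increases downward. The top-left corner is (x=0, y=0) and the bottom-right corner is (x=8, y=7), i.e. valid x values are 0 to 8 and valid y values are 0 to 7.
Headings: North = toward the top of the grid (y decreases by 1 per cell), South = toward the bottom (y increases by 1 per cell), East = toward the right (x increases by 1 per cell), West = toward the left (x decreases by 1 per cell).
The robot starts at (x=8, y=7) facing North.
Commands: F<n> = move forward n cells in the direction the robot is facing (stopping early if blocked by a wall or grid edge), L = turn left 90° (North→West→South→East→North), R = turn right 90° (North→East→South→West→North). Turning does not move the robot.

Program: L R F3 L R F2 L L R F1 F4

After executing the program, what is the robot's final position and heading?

Start: (x=8, y=7), facing North
  L: turn left, now facing West
  R: turn right, now facing North
  F3: move forward 3, now at (x=8, y=4)
  L: turn left, now facing West
  R: turn right, now facing North
  F2: move forward 2, now at (x=8, y=2)
  L: turn left, now facing West
  L: turn left, now facing South
  R: turn right, now facing West
  F1: move forward 1, now at (x=7, y=2)
  F4: move forward 0/4 (blocked), now at (x=7, y=2)
Final: (x=7, y=2), facing West

Answer: Final position: (x=7, y=2), facing West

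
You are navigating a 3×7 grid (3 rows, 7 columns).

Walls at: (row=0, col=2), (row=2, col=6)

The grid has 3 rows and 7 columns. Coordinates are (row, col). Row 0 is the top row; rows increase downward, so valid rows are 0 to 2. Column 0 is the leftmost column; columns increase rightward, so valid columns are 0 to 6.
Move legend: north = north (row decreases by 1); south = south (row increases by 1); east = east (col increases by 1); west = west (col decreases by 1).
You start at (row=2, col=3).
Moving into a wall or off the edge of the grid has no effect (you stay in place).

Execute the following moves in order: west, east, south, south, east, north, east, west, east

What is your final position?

Start: (row=2, col=3)
  west (west): (row=2, col=3) -> (row=2, col=2)
  east (east): (row=2, col=2) -> (row=2, col=3)
  south (south): blocked, stay at (row=2, col=3)
  south (south): blocked, stay at (row=2, col=3)
  east (east): (row=2, col=3) -> (row=2, col=4)
  north (north): (row=2, col=4) -> (row=1, col=4)
  east (east): (row=1, col=4) -> (row=1, col=5)
  west (west): (row=1, col=5) -> (row=1, col=4)
  east (east): (row=1, col=4) -> (row=1, col=5)
Final: (row=1, col=5)

Answer: Final position: (row=1, col=5)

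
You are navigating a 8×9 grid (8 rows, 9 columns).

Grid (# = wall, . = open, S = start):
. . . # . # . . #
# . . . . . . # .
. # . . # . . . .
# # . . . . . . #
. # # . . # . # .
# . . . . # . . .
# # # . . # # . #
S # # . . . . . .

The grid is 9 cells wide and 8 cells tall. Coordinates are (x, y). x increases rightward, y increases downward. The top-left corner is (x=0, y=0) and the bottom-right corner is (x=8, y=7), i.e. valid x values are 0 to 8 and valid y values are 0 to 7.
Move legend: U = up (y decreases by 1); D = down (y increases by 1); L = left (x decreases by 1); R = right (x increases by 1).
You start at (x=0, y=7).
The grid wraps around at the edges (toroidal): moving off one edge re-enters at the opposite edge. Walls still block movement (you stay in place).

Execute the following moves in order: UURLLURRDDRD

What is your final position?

Start: (x=0, y=7)
  U (up): blocked, stay at (x=0, y=7)
  U (up): blocked, stay at (x=0, y=7)
  R (right): blocked, stay at (x=0, y=7)
  L (left): (x=0, y=7) -> (x=8, y=7)
  L (left): (x=8, y=7) -> (x=7, y=7)
  U (up): (x=7, y=7) -> (x=7, y=6)
  R (right): blocked, stay at (x=7, y=6)
  R (right): blocked, stay at (x=7, y=6)
  D (down): (x=7, y=6) -> (x=7, y=7)
  D (down): (x=7, y=7) -> (x=7, y=0)
  R (right): blocked, stay at (x=7, y=0)
  D (down): blocked, stay at (x=7, y=0)
Final: (x=7, y=0)

Answer: Final position: (x=7, y=0)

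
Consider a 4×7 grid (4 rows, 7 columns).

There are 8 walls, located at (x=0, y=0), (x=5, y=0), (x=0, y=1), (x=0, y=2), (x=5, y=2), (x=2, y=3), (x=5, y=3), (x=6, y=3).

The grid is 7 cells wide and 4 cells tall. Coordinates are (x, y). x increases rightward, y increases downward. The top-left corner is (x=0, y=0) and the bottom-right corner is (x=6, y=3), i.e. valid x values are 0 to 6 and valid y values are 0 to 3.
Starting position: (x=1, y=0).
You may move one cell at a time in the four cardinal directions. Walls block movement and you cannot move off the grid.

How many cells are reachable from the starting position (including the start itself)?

Answer: Reachable cells: 20

Derivation:
BFS flood-fill from (x=1, y=0):
  Distance 0: (x=1, y=0)
  Distance 1: (x=2, y=0), (x=1, y=1)
  Distance 2: (x=3, y=0), (x=2, y=1), (x=1, y=2)
  Distance 3: (x=4, y=0), (x=3, y=1), (x=2, y=2), (x=1, y=3)
  Distance 4: (x=4, y=1), (x=3, y=2), (x=0, y=3)
  Distance 5: (x=5, y=1), (x=4, y=2), (x=3, y=3)
  Distance 6: (x=6, y=1), (x=4, y=3)
  Distance 7: (x=6, y=0), (x=6, y=2)
Total reachable: 20 (grid has 20 open cells total)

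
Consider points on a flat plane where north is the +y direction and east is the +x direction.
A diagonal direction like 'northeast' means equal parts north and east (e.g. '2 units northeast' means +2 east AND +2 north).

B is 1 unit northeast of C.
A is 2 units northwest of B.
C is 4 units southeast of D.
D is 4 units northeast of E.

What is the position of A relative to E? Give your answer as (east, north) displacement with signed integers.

Answer: A is at (east=7, north=3) relative to E.

Derivation:
Place E at the origin (east=0, north=0).
  D is 4 units northeast of E: delta (east=+4, north=+4); D at (east=4, north=4).
  C is 4 units southeast of D: delta (east=+4, north=-4); C at (east=8, north=0).
  B is 1 unit northeast of C: delta (east=+1, north=+1); B at (east=9, north=1).
  A is 2 units northwest of B: delta (east=-2, north=+2); A at (east=7, north=3).
Therefore A relative to E: (east=7, north=3).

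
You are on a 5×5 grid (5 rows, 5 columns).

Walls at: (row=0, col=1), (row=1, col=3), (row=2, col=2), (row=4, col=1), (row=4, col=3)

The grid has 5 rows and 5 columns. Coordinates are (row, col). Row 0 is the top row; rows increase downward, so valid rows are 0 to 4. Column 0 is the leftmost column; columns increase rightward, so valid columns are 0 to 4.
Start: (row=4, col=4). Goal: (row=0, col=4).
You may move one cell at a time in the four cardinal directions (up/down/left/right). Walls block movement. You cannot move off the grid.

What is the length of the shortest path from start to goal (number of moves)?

BFS from (row=4, col=4) until reaching (row=0, col=4):
  Distance 0: (row=4, col=4)
  Distance 1: (row=3, col=4)
  Distance 2: (row=2, col=4), (row=3, col=3)
  Distance 3: (row=1, col=4), (row=2, col=3), (row=3, col=2)
  Distance 4: (row=0, col=4), (row=3, col=1), (row=4, col=2)  <- goal reached here
One shortest path (4 moves): (row=4, col=4) -> (row=3, col=4) -> (row=2, col=4) -> (row=1, col=4) -> (row=0, col=4)

Answer: Shortest path length: 4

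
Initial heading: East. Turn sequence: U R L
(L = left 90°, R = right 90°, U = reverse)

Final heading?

Answer: Final heading: West

Derivation:
Start: East
  U (U-turn (180°)) -> West
  R (right (90° clockwise)) -> North
  L (left (90° counter-clockwise)) -> West
Final: West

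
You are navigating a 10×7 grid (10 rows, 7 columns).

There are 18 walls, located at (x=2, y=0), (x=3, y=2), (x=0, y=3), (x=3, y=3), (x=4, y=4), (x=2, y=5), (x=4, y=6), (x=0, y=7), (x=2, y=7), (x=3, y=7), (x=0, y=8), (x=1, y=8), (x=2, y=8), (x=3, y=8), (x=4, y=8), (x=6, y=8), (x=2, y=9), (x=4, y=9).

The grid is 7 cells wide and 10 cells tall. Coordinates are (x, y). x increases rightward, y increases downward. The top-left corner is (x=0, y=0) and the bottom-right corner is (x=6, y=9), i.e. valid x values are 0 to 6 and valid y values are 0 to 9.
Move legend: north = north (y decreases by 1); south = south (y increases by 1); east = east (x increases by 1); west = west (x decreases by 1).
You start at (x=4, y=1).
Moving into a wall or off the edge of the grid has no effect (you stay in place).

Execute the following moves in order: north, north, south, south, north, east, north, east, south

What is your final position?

Start: (x=4, y=1)
  north (north): (x=4, y=1) -> (x=4, y=0)
  north (north): blocked, stay at (x=4, y=0)
  south (south): (x=4, y=0) -> (x=4, y=1)
  south (south): (x=4, y=1) -> (x=4, y=2)
  north (north): (x=4, y=2) -> (x=4, y=1)
  east (east): (x=4, y=1) -> (x=5, y=1)
  north (north): (x=5, y=1) -> (x=5, y=0)
  east (east): (x=5, y=0) -> (x=6, y=0)
  south (south): (x=6, y=0) -> (x=6, y=1)
Final: (x=6, y=1)

Answer: Final position: (x=6, y=1)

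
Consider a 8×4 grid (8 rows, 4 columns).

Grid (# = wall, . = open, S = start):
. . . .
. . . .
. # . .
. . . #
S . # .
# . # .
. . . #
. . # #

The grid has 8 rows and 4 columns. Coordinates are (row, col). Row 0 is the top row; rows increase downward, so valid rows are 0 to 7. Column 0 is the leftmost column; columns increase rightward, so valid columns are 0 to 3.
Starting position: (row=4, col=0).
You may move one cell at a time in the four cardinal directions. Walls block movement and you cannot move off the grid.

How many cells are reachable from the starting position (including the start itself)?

BFS flood-fill from (row=4, col=0):
  Distance 0: (row=4, col=0)
  Distance 1: (row=3, col=0), (row=4, col=1)
  Distance 2: (row=2, col=0), (row=3, col=1), (row=5, col=1)
  Distance 3: (row=1, col=0), (row=3, col=2), (row=6, col=1)
  Distance 4: (row=0, col=0), (row=1, col=1), (row=2, col=2), (row=6, col=0), (row=6, col=2), (row=7, col=1)
  Distance 5: (row=0, col=1), (row=1, col=2), (row=2, col=3), (row=7, col=0)
  Distance 6: (row=0, col=2), (row=1, col=3)
  Distance 7: (row=0, col=3)
Total reachable: 22 (grid has 24 open cells total)

Answer: Reachable cells: 22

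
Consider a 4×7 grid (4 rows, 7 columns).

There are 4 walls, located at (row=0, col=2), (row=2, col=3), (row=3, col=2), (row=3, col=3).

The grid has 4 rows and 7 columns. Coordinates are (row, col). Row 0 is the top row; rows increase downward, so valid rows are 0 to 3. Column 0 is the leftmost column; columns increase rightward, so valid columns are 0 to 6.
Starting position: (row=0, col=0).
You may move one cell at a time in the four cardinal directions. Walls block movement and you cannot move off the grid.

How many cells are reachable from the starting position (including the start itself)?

Answer: Reachable cells: 24

Derivation:
BFS flood-fill from (row=0, col=0):
  Distance 0: (row=0, col=0)
  Distance 1: (row=0, col=1), (row=1, col=0)
  Distance 2: (row=1, col=1), (row=2, col=0)
  Distance 3: (row=1, col=2), (row=2, col=1), (row=3, col=0)
  Distance 4: (row=1, col=3), (row=2, col=2), (row=3, col=1)
  Distance 5: (row=0, col=3), (row=1, col=4)
  Distance 6: (row=0, col=4), (row=1, col=5), (row=2, col=4)
  Distance 7: (row=0, col=5), (row=1, col=6), (row=2, col=5), (row=3, col=4)
  Distance 8: (row=0, col=6), (row=2, col=6), (row=3, col=5)
  Distance 9: (row=3, col=6)
Total reachable: 24 (grid has 24 open cells total)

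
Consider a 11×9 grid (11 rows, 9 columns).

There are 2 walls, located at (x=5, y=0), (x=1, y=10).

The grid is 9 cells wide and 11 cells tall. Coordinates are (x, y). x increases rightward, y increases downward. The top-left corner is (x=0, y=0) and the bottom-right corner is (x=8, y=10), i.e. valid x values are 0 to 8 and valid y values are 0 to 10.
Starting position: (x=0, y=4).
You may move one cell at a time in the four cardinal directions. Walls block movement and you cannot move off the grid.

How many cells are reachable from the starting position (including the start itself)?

BFS flood-fill from (x=0, y=4):
  Distance 0: (x=0, y=4)
  Distance 1: (x=0, y=3), (x=1, y=4), (x=0, y=5)
  Distance 2: (x=0, y=2), (x=1, y=3), (x=2, y=4), (x=1, y=5), (x=0, y=6)
  Distance 3: (x=0, y=1), (x=1, y=2), (x=2, y=3), (x=3, y=4), (x=2, y=5), (x=1, y=6), (x=0, y=7)
  Distance 4: (x=0, y=0), (x=1, y=1), (x=2, y=2), (x=3, y=3), (x=4, y=4), (x=3, y=5), (x=2, y=6), (x=1, y=7), (x=0, y=8)
  Distance 5: (x=1, y=0), (x=2, y=1), (x=3, y=2), (x=4, y=3), (x=5, y=4), (x=4, y=5), (x=3, y=6), (x=2, y=7), (x=1, y=8), (x=0, y=9)
  Distance 6: (x=2, y=0), (x=3, y=1), (x=4, y=2), (x=5, y=3), (x=6, y=4), (x=5, y=5), (x=4, y=6), (x=3, y=7), (x=2, y=8), (x=1, y=9), (x=0, y=10)
  Distance 7: (x=3, y=0), (x=4, y=1), (x=5, y=2), (x=6, y=3), (x=7, y=4), (x=6, y=5), (x=5, y=6), (x=4, y=7), (x=3, y=8), (x=2, y=9)
  Distance 8: (x=4, y=0), (x=5, y=1), (x=6, y=2), (x=7, y=3), (x=8, y=4), (x=7, y=5), (x=6, y=6), (x=5, y=7), (x=4, y=8), (x=3, y=9), (x=2, y=10)
  Distance 9: (x=6, y=1), (x=7, y=2), (x=8, y=3), (x=8, y=5), (x=7, y=6), (x=6, y=7), (x=5, y=8), (x=4, y=9), (x=3, y=10)
  Distance 10: (x=6, y=0), (x=7, y=1), (x=8, y=2), (x=8, y=6), (x=7, y=7), (x=6, y=8), (x=5, y=9), (x=4, y=10)
  Distance 11: (x=7, y=0), (x=8, y=1), (x=8, y=7), (x=7, y=8), (x=6, y=9), (x=5, y=10)
  Distance 12: (x=8, y=0), (x=8, y=8), (x=7, y=9), (x=6, y=10)
  Distance 13: (x=8, y=9), (x=7, y=10)
  Distance 14: (x=8, y=10)
Total reachable: 97 (grid has 97 open cells total)

Answer: Reachable cells: 97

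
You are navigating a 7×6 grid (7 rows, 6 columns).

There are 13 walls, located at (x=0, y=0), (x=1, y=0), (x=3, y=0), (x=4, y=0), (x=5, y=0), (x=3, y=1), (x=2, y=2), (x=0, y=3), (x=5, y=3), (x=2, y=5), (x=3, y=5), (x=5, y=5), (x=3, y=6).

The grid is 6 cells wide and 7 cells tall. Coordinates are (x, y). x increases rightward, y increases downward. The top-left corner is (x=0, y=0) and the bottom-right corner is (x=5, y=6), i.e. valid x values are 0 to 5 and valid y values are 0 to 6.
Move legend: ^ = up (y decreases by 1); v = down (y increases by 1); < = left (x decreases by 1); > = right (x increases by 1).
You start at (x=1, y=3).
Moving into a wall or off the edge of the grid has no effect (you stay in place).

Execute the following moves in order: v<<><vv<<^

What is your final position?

Answer: Final position: (x=0, y=5)

Derivation:
Start: (x=1, y=3)
  v (down): (x=1, y=3) -> (x=1, y=4)
  < (left): (x=1, y=4) -> (x=0, y=4)
  < (left): blocked, stay at (x=0, y=4)
  > (right): (x=0, y=4) -> (x=1, y=4)
  < (left): (x=1, y=4) -> (x=0, y=4)
  v (down): (x=0, y=4) -> (x=0, y=5)
  v (down): (x=0, y=5) -> (x=0, y=6)
  < (left): blocked, stay at (x=0, y=6)
  < (left): blocked, stay at (x=0, y=6)
  ^ (up): (x=0, y=6) -> (x=0, y=5)
Final: (x=0, y=5)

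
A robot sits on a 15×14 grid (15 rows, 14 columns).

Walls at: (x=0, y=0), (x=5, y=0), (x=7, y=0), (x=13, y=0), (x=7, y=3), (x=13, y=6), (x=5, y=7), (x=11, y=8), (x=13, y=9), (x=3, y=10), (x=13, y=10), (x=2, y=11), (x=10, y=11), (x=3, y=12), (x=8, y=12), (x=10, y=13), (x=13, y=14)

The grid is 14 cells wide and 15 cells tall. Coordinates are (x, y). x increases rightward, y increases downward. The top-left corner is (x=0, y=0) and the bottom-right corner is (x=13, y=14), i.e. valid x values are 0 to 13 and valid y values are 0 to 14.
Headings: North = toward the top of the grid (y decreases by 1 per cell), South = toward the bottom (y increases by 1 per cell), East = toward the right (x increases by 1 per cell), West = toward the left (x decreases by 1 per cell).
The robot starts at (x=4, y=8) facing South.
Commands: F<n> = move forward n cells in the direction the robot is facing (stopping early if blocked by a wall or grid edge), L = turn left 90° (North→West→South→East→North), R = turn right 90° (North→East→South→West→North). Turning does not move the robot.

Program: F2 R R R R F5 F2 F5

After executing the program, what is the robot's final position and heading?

Start: (x=4, y=8), facing South
  F2: move forward 2, now at (x=4, y=10)
  R: turn right, now facing West
  R: turn right, now facing North
  R: turn right, now facing East
  R: turn right, now facing South
  F5: move forward 4/5 (blocked), now at (x=4, y=14)
  F2: move forward 0/2 (blocked), now at (x=4, y=14)
  F5: move forward 0/5 (blocked), now at (x=4, y=14)
Final: (x=4, y=14), facing South

Answer: Final position: (x=4, y=14), facing South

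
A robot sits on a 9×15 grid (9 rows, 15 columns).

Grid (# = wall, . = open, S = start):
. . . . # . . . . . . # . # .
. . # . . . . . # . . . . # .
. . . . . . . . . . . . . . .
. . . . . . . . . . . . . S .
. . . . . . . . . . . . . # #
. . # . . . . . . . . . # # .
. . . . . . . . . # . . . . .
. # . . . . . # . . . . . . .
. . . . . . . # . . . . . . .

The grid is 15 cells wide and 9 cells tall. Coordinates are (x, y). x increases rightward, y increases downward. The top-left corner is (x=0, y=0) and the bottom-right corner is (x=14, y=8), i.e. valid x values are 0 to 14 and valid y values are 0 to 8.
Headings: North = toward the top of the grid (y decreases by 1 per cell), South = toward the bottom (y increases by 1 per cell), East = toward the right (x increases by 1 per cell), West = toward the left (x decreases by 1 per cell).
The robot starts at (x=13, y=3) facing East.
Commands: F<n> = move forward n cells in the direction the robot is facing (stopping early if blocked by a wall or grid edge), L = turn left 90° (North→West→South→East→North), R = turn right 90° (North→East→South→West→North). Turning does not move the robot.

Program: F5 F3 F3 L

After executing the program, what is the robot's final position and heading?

Start: (x=13, y=3), facing East
  F5: move forward 1/5 (blocked), now at (x=14, y=3)
  F3: move forward 0/3 (blocked), now at (x=14, y=3)
  F3: move forward 0/3 (blocked), now at (x=14, y=3)
  L: turn left, now facing North
Final: (x=14, y=3), facing North

Answer: Final position: (x=14, y=3), facing North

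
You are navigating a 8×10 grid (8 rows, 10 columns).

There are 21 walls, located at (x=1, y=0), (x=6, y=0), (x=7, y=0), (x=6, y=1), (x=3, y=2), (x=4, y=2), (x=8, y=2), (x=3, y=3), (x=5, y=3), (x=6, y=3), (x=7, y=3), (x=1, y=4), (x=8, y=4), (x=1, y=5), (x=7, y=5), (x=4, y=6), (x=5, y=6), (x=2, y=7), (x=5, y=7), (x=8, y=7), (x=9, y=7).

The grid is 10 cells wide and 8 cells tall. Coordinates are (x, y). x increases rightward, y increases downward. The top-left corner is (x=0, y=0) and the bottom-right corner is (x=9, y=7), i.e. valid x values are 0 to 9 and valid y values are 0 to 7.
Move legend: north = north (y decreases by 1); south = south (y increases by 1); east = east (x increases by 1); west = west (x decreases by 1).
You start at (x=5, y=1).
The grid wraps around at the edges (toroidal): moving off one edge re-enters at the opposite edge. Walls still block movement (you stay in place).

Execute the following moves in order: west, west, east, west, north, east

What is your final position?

Start: (x=5, y=1)
  west (west): (x=5, y=1) -> (x=4, y=1)
  west (west): (x=4, y=1) -> (x=3, y=1)
  east (east): (x=3, y=1) -> (x=4, y=1)
  west (west): (x=4, y=1) -> (x=3, y=1)
  north (north): (x=3, y=1) -> (x=3, y=0)
  east (east): (x=3, y=0) -> (x=4, y=0)
Final: (x=4, y=0)

Answer: Final position: (x=4, y=0)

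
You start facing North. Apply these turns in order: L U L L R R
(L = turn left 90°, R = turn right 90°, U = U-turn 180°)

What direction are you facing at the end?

Answer: Final heading: East

Derivation:
Start: North
  L (left (90° counter-clockwise)) -> West
  U (U-turn (180°)) -> East
  L (left (90° counter-clockwise)) -> North
  L (left (90° counter-clockwise)) -> West
  R (right (90° clockwise)) -> North
  R (right (90° clockwise)) -> East
Final: East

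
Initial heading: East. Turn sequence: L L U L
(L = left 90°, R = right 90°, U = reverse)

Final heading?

Start: East
  L (left (90° counter-clockwise)) -> North
  L (left (90° counter-clockwise)) -> West
  U (U-turn (180°)) -> East
  L (left (90° counter-clockwise)) -> North
Final: North

Answer: Final heading: North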